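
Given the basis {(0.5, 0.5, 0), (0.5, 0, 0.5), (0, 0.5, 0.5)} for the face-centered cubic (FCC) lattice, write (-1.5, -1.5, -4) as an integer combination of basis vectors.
b₁ - 4b₂ - 4b₃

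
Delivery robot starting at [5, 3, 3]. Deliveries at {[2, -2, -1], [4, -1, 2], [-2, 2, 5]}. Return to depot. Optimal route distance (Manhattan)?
36
(one optimal route: (5, 3, 3) → (4, -1, 2) → (2, -2, -1) → (-2, 2, 5) → (5, 3, 3))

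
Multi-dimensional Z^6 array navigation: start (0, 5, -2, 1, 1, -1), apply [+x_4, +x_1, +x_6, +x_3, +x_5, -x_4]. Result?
(1, 5, -1, 1, 2, 0)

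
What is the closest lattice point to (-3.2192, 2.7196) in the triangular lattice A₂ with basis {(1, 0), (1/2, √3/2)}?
(-3.5, 2.598)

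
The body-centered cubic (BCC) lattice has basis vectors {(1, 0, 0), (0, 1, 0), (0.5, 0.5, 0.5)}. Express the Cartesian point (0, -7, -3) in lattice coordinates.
3b₁ - 4b₂ - 6b₃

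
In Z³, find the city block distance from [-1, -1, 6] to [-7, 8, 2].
19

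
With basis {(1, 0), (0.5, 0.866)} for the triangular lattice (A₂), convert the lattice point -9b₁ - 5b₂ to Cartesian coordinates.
(-11.5, -4.33)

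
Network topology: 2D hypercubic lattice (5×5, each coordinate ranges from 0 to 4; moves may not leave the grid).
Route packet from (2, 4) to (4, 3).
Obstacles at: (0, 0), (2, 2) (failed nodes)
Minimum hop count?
3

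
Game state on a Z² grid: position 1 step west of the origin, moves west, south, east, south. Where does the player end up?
(-1, -2)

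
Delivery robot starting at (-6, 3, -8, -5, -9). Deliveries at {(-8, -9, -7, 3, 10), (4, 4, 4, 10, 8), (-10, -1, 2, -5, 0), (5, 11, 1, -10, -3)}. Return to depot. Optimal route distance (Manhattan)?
190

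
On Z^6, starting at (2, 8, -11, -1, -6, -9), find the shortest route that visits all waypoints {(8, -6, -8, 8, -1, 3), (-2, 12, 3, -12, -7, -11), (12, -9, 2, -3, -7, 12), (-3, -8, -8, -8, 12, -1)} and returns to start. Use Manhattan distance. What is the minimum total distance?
250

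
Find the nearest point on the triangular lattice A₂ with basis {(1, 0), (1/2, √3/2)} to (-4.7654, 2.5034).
(-4.5, 2.598)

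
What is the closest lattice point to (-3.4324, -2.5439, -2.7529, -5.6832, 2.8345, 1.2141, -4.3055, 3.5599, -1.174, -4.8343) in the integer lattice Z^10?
(-3, -3, -3, -6, 3, 1, -4, 4, -1, -5)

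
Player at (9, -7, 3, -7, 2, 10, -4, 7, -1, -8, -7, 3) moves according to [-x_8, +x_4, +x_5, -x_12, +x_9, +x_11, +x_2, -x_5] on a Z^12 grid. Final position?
(9, -6, 3, -6, 2, 10, -4, 6, 0, -8, -6, 2)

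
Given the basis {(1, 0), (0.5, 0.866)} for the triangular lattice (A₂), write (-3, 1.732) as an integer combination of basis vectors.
-4b₁ + 2b₂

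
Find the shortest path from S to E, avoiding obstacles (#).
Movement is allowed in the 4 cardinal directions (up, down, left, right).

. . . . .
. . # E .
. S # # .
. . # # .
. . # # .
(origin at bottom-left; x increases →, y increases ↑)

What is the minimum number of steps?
5
(one shortest path: (1, 2) → (1, 3) → (1, 4) → (2, 4) → (3, 4) → (3, 3))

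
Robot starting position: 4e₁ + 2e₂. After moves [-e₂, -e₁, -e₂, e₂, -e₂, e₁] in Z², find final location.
(4, 0)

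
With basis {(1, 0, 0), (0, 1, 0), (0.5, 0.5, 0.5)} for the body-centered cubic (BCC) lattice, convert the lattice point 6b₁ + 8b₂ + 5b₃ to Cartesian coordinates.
(8.5, 10.5, 2.5)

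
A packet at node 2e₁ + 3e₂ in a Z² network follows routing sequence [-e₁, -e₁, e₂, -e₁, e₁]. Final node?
(0, 4)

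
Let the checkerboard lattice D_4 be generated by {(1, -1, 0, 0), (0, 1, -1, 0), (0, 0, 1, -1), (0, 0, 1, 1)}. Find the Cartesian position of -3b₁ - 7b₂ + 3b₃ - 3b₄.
(-3, -4, 7, -6)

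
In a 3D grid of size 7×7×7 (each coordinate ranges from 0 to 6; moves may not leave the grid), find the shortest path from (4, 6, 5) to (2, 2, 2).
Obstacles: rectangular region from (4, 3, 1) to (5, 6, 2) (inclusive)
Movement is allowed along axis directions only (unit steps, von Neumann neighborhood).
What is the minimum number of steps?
9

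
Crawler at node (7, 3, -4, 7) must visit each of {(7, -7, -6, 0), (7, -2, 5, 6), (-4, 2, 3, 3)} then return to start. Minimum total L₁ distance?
84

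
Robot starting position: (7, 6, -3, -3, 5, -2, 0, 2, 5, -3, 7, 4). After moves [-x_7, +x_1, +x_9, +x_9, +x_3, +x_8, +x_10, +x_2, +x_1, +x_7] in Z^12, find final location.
(9, 7, -2, -3, 5, -2, 0, 3, 7, -2, 7, 4)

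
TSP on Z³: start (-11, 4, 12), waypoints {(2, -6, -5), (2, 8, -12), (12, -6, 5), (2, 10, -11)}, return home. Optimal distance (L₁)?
126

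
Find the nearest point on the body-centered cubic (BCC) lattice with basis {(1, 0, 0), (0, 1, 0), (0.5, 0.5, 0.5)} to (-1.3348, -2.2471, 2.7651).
(-1.5, -2.5, 2.5)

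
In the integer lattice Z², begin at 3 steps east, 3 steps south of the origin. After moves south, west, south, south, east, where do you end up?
(3, -6)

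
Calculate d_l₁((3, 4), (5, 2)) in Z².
4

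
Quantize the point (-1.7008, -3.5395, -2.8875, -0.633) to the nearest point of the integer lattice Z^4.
(-2, -4, -3, -1)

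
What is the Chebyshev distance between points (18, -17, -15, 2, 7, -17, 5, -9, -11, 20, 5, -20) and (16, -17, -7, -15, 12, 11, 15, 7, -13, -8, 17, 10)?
30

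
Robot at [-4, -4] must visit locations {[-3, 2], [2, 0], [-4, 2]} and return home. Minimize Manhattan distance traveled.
24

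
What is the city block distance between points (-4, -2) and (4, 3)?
13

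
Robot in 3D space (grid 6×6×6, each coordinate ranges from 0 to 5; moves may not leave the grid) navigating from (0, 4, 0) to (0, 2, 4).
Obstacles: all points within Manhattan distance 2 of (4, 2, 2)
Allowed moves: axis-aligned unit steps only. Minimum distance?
6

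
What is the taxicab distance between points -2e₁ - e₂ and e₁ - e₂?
3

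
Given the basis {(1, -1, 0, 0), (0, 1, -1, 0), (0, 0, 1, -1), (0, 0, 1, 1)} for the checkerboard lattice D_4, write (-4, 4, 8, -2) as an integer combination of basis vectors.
-4b₁ + 5b₃ + 3b₄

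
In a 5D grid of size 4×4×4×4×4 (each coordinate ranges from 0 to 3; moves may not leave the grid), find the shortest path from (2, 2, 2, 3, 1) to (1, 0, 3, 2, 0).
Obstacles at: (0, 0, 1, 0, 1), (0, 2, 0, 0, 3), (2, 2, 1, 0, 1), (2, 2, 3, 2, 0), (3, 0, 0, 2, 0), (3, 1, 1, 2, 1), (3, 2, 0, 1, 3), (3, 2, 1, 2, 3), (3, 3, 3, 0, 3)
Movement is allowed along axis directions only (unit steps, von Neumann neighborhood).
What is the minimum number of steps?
6
(one shortest path: (2, 2, 2, 3, 1) → (1, 2, 2, 3, 1) → (1, 1, 2, 3, 1) → (1, 0, 2, 3, 1) → (1, 0, 3, 3, 1) → (1, 0, 3, 2, 1) → (1, 0, 3, 2, 0))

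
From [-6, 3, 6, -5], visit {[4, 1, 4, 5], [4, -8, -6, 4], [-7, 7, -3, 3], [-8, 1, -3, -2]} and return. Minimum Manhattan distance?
102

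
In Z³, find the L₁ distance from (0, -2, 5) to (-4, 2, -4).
17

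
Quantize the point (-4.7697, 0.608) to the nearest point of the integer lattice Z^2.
(-5, 1)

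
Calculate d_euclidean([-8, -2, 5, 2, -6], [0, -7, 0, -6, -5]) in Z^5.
13.3791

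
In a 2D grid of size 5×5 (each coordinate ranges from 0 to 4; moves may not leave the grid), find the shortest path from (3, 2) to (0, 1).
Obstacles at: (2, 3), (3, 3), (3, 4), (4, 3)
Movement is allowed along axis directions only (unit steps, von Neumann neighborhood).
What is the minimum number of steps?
4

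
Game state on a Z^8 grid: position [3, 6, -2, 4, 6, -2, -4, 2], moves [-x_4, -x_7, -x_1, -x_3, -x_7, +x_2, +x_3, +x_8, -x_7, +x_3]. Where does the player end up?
(2, 7, -1, 3, 6, -2, -7, 3)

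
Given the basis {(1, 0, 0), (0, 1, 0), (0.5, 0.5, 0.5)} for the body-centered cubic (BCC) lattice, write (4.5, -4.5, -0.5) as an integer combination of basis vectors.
5b₁ - 4b₂ - b₃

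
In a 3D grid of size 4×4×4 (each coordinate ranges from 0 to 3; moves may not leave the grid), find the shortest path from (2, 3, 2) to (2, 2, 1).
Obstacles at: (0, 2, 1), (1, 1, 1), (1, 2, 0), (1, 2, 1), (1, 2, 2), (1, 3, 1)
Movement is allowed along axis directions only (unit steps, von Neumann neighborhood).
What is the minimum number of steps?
2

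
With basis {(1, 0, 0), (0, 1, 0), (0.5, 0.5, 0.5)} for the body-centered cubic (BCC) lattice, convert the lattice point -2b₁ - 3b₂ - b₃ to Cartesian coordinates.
(-2.5, -3.5, -0.5)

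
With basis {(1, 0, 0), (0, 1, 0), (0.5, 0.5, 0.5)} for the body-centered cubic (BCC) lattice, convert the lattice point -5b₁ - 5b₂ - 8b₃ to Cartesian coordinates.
(-9, -9, -4)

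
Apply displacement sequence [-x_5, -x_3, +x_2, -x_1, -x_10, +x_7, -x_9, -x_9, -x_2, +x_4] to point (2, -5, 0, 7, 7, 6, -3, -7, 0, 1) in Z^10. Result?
(1, -5, -1, 8, 6, 6, -2, -7, -2, 0)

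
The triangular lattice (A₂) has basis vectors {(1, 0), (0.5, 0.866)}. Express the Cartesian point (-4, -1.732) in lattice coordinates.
-3b₁ - 2b₂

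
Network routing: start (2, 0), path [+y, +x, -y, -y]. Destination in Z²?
(3, -1)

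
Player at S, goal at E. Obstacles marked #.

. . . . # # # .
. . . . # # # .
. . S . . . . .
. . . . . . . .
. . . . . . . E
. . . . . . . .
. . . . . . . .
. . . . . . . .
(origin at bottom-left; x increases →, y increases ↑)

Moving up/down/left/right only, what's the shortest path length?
7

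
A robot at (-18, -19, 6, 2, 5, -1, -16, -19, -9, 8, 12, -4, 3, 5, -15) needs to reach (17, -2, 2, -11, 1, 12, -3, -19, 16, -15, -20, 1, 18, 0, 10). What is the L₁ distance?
229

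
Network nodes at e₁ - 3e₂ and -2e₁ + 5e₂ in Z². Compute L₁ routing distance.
11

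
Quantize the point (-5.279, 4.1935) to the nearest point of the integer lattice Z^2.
(-5, 4)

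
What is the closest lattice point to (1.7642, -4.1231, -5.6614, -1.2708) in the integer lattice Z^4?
(2, -4, -6, -1)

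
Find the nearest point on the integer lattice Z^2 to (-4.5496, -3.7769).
(-5, -4)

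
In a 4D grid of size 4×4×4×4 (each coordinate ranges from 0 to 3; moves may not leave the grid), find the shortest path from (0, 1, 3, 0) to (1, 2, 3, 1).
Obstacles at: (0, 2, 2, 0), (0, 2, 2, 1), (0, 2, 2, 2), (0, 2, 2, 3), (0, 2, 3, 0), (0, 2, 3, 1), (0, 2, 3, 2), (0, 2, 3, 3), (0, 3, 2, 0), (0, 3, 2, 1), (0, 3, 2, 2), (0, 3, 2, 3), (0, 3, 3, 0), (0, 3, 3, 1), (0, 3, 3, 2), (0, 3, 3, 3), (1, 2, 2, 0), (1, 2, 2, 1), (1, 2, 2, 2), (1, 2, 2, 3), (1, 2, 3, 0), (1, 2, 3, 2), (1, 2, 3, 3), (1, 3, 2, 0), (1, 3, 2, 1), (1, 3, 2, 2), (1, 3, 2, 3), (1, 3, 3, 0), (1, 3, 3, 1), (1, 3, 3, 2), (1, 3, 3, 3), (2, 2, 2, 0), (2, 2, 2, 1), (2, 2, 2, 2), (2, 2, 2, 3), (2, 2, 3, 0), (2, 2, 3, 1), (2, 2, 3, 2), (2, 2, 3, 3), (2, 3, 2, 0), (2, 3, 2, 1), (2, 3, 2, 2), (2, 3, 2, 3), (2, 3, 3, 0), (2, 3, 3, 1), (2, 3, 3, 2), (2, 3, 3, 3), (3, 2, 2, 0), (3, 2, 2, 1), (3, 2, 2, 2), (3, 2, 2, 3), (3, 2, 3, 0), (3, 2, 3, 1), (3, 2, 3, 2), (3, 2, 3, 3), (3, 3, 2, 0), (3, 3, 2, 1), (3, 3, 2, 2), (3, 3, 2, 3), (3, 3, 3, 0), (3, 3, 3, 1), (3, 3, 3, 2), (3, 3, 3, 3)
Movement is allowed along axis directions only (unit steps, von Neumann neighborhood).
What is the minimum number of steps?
3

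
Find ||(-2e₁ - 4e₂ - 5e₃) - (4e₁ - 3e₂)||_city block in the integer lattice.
12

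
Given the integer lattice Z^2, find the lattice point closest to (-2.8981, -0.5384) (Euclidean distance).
(-3, -1)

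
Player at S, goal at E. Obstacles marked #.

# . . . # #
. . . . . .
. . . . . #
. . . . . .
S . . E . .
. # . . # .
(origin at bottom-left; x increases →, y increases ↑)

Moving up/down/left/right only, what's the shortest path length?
3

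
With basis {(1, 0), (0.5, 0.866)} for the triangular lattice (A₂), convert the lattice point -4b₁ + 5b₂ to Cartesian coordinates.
(-1.5, 4.33)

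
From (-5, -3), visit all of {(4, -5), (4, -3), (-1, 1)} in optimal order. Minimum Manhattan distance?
19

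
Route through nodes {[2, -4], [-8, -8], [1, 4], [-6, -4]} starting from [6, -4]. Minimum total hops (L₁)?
34
(one optimal route: (6, -4) → (2, -4) → (1, 4) → (-6, -4) → (-8, -8))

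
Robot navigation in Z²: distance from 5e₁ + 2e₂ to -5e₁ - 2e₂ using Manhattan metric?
14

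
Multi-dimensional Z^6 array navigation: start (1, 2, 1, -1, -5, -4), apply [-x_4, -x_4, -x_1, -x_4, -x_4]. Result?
(0, 2, 1, -5, -5, -4)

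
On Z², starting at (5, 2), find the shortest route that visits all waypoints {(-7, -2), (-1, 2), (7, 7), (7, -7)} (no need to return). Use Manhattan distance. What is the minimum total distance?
48
(one optimal route: (5, 2) → (7, 7) → (7, -7) → (-1, 2) → (-7, -2))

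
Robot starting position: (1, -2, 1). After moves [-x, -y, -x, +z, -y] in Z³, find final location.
(-1, -4, 2)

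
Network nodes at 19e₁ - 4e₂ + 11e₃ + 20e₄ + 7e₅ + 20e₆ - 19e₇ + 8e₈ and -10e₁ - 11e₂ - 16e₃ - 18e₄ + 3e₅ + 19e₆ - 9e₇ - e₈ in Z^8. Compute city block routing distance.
125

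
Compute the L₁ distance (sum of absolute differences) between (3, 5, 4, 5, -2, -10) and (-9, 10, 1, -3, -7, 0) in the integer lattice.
43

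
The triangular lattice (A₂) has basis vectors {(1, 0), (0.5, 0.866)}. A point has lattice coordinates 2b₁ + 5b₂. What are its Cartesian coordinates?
(4.5, 4.33)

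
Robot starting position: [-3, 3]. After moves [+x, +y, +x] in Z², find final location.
(-1, 4)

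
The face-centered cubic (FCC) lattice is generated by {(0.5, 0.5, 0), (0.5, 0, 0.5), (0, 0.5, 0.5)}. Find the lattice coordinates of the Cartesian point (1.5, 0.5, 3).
-b₁ + 4b₂ + 2b₃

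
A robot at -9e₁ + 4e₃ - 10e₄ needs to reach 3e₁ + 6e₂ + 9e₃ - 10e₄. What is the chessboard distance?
12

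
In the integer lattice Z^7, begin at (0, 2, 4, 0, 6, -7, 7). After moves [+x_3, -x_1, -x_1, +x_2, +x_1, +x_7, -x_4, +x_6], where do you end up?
(-1, 3, 5, -1, 6, -6, 8)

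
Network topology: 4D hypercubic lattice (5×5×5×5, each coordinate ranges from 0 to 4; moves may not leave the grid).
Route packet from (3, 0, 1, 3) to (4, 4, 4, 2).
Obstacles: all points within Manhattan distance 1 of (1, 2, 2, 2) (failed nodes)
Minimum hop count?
9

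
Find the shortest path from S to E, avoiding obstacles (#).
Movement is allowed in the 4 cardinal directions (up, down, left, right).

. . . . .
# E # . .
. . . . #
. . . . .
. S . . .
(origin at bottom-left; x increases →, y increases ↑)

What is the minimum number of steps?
3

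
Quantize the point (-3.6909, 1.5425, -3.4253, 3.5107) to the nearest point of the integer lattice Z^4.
(-4, 2, -3, 4)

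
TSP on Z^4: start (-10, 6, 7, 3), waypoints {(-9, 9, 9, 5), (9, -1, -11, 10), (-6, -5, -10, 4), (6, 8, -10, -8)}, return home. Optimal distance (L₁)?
146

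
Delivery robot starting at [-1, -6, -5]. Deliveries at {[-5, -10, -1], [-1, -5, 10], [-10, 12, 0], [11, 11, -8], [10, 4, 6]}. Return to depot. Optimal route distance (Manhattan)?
132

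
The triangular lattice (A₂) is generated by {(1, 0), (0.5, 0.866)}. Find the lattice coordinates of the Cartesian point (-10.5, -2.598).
-9b₁ - 3b₂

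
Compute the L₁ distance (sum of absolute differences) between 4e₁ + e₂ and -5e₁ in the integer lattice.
10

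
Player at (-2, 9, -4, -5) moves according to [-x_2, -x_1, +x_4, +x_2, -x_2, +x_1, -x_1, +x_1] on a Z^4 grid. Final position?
(-2, 8, -4, -4)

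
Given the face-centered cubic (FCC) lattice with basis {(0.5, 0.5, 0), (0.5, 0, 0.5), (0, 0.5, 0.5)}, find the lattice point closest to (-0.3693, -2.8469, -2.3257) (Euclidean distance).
(-0.5, -3, -2.5)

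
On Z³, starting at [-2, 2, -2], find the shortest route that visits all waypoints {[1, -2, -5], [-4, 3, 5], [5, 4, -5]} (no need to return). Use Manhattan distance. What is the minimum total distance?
40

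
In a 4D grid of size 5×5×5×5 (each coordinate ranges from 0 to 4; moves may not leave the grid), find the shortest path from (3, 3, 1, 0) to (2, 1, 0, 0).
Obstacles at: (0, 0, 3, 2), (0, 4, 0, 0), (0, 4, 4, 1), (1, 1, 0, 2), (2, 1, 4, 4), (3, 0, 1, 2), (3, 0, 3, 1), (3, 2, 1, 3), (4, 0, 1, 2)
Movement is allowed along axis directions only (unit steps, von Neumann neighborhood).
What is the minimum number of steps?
4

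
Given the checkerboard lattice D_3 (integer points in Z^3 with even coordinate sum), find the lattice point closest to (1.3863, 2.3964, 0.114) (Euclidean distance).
(1, 3, 0)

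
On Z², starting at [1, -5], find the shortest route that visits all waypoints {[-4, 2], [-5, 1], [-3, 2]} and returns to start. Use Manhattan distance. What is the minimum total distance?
26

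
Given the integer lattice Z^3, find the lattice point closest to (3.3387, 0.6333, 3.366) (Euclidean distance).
(3, 1, 3)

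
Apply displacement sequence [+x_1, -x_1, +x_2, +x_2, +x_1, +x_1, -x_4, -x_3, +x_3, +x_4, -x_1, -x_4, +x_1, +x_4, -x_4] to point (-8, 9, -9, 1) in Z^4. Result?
(-6, 11, -9, 0)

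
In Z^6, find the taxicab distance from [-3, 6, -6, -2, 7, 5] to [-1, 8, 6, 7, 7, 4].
26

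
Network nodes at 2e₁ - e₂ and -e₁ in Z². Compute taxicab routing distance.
4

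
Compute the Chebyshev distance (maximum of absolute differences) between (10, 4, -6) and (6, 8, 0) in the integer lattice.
6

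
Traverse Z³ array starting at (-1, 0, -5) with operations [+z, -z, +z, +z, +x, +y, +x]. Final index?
(1, 1, -3)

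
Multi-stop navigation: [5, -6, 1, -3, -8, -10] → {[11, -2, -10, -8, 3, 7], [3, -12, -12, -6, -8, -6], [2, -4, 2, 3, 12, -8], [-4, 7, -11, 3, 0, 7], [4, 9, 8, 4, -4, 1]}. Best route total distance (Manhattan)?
200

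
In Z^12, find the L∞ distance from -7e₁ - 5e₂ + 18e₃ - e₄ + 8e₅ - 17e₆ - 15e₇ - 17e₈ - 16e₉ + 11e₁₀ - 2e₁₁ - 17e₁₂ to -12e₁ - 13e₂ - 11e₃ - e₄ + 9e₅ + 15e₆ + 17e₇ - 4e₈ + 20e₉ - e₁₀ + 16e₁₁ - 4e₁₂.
36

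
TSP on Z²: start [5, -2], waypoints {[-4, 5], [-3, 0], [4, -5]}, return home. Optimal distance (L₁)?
38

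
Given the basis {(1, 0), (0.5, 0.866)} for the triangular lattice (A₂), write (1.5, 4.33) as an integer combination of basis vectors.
-b₁ + 5b₂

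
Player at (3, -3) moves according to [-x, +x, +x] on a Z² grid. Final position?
(4, -3)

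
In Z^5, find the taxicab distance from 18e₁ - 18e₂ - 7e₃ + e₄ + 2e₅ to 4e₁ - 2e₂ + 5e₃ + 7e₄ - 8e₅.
58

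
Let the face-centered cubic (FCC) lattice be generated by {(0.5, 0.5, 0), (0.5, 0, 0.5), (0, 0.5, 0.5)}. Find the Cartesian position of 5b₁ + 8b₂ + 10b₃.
(6.5, 7.5, 9)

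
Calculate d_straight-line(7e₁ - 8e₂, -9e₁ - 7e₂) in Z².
16.0312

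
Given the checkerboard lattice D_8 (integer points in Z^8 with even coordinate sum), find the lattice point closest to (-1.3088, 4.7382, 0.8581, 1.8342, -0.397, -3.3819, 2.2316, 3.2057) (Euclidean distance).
(-1, 5, 1, 2, -1, -3, 2, 3)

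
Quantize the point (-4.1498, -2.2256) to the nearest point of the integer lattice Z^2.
(-4, -2)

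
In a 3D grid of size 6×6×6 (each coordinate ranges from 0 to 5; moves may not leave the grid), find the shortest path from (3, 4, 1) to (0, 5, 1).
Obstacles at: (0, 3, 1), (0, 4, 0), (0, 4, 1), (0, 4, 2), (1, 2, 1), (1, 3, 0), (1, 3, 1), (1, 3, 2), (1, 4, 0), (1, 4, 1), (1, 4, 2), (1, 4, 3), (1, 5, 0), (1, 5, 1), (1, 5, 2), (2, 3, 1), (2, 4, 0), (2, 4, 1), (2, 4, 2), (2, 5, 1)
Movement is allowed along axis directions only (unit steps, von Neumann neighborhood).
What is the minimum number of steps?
8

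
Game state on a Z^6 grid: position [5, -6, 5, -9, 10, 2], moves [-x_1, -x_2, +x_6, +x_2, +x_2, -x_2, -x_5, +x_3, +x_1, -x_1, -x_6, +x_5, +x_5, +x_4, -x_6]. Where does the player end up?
(4, -6, 6, -8, 11, 1)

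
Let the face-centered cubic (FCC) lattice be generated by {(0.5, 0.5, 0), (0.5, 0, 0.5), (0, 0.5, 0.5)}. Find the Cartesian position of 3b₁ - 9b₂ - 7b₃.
(-3, -2, -8)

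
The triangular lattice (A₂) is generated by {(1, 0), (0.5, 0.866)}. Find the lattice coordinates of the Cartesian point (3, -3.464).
5b₁ - 4b₂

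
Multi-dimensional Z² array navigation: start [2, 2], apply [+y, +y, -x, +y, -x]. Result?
(0, 5)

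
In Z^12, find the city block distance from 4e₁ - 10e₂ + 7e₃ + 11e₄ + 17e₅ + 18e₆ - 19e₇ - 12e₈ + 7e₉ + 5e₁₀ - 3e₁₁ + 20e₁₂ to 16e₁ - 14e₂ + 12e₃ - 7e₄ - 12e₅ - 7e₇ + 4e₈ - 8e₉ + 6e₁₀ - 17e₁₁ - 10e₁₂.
174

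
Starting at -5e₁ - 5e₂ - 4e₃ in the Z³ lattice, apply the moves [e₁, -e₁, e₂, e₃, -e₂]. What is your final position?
(-5, -5, -3)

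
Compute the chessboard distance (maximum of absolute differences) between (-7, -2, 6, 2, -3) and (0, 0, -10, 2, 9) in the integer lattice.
16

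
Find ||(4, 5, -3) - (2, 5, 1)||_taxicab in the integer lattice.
6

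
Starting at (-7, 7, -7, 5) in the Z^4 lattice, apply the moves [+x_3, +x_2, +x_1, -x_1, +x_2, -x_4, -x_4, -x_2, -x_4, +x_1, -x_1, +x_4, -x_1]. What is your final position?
(-8, 8, -6, 3)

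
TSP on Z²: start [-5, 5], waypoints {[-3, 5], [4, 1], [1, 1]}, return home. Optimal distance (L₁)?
26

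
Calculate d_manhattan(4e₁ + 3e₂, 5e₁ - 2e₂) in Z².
6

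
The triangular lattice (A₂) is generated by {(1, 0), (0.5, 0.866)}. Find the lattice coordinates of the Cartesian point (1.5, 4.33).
-b₁ + 5b₂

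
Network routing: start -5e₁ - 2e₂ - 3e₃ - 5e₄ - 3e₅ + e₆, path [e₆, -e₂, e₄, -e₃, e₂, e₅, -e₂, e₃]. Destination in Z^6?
(-5, -3, -3, -4, -2, 2)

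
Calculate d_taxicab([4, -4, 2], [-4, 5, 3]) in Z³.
18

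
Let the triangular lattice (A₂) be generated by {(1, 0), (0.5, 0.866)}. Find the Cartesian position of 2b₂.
(1, 1.732)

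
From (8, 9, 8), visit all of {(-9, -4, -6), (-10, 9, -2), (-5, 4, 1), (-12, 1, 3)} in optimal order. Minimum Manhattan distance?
70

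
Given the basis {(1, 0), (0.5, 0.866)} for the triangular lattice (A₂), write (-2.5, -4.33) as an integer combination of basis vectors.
-5b₂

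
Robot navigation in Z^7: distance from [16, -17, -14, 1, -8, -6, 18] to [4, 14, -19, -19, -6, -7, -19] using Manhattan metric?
108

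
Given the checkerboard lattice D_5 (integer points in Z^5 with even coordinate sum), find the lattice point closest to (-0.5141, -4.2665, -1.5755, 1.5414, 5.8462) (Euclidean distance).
(0, -4, -2, 2, 6)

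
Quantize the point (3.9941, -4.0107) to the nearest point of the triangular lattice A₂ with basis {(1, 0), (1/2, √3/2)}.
(4, -3.464)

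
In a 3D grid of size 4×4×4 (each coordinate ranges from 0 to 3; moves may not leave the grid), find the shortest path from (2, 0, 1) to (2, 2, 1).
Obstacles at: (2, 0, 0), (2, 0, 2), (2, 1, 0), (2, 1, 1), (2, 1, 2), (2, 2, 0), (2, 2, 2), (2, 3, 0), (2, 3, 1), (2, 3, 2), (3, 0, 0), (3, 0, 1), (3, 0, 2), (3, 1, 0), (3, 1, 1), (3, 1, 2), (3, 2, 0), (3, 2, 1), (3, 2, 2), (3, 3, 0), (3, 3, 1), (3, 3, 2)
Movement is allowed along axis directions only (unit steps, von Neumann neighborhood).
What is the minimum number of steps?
4
(one shortest path: (2, 0, 1) → (1, 0, 1) → (1, 1, 1) → (1, 2, 1) → (2, 2, 1))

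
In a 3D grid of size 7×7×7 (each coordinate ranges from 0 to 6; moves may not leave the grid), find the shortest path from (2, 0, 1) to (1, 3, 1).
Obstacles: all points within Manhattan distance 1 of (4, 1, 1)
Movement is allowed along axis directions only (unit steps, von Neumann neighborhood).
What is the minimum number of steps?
4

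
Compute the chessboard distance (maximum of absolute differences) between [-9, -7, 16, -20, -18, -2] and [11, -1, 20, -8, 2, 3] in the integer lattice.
20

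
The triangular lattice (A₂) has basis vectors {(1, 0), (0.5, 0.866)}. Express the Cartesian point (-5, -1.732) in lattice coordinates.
-4b₁ - 2b₂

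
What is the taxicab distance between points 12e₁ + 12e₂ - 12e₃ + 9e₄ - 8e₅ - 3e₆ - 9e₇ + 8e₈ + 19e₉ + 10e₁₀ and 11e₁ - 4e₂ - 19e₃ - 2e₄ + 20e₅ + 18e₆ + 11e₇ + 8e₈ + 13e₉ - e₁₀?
121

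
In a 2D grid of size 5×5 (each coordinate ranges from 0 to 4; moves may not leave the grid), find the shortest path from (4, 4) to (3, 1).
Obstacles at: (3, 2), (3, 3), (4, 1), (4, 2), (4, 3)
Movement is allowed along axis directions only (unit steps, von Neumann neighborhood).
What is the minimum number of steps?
6
(one shortest path: (4, 4) → (3, 4) → (2, 4) → (2, 3) → (2, 2) → (2, 1) → (3, 1))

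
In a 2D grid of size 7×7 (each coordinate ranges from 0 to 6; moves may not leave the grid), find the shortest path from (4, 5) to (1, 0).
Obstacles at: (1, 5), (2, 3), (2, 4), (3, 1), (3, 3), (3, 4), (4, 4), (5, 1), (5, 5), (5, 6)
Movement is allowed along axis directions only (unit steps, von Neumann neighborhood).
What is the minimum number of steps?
12
(one shortest path: (4, 5) → (3, 5) → (2, 5) → (2, 6) → (1, 6) → (0, 6) → (0, 5) → (0, 4) → (1, 4) → (1, 3) → (1, 2) → (1, 1) → (1, 0))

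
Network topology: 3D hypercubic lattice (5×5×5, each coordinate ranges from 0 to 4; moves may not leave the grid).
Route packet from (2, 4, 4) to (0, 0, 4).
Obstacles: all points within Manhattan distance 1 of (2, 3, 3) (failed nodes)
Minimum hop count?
6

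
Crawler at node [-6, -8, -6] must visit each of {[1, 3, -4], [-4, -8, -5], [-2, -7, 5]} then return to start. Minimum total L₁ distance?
58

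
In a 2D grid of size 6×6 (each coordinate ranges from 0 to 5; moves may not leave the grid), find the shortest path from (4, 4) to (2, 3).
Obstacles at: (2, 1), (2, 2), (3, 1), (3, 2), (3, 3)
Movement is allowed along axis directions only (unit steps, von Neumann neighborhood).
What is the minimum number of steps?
3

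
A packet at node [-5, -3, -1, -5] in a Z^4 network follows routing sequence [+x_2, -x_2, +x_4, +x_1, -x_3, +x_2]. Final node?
(-4, -2, -2, -4)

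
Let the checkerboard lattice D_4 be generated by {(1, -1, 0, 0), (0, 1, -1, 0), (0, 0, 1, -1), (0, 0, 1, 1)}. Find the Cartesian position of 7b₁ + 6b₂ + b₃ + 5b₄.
(7, -1, 0, 4)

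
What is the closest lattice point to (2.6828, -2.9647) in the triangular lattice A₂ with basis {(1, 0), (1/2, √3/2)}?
(2.5, -2.598)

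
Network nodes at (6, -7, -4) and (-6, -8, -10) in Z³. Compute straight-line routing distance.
13.4536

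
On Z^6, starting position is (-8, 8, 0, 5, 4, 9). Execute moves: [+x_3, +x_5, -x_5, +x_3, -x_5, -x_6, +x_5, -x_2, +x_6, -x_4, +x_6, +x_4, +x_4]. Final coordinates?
(-8, 7, 2, 6, 4, 10)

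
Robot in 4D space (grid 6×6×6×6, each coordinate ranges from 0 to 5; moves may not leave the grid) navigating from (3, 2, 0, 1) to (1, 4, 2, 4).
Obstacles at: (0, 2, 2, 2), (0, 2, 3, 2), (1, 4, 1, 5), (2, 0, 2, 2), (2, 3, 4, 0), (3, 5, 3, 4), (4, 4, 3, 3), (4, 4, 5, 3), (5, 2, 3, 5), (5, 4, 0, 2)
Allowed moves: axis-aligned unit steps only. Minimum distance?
9
(one shortest path: (3, 2, 0, 1) → (2, 2, 0, 1) → (1, 2, 0, 1) → (1, 3, 0, 1) → (1, 4, 0, 1) → (1, 4, 1, 1) → (1, 4, 2, 1) → (1, 4, 2, 2) → (1, 4, 2, 3) → (1, 4, 2, 4))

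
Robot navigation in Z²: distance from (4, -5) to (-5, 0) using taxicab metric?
14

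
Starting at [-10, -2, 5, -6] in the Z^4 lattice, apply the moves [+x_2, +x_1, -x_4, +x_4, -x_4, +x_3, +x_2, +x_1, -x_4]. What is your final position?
(-8, 0, 6, -8)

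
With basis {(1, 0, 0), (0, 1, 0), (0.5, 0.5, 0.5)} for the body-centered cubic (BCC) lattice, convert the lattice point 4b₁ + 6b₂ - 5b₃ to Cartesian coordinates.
(1.5, 3.5, -2.5)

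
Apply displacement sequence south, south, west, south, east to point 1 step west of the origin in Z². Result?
(-1, -3)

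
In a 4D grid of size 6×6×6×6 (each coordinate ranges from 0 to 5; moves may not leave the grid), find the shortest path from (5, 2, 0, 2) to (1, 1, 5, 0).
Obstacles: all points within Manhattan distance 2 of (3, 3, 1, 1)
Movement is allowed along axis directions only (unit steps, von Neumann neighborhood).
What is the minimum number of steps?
12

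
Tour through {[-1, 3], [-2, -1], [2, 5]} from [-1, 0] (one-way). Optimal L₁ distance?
12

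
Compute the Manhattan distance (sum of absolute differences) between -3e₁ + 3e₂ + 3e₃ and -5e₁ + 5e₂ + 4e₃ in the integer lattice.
5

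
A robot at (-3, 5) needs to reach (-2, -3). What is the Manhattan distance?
9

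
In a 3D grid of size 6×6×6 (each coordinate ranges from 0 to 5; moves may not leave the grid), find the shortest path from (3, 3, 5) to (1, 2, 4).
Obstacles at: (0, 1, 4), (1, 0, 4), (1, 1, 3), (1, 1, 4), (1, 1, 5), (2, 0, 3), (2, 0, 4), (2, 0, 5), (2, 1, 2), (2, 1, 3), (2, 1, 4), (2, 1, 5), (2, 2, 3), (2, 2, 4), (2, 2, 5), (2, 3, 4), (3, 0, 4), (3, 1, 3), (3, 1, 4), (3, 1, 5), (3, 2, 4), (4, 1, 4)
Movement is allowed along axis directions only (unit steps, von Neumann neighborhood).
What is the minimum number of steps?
4
(one shortest path: (3, 3, 5) → (2, 3, 5) → (1, 3, 5) → (1, 2, 5) → (1, 2, 4))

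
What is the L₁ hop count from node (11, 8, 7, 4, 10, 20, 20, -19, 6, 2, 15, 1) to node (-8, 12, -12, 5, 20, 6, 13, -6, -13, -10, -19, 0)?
153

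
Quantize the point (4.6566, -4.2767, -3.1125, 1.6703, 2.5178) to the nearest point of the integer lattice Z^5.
(5, -4, -3, 2, 3)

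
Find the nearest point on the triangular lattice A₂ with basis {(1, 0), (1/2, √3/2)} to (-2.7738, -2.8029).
(-2.5, -2.598)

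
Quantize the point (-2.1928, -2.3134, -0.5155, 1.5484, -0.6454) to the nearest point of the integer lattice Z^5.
(-2, -2, -1, 2, -1)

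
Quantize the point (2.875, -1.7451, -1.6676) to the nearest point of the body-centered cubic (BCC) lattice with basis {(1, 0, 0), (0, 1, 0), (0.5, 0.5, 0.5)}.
(3, -2, -2)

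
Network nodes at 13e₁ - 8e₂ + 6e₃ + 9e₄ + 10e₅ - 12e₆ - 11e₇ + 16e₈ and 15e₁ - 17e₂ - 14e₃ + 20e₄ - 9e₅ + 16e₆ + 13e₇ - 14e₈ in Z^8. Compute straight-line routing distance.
56.8067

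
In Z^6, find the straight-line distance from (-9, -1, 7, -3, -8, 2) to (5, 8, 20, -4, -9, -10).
24.3311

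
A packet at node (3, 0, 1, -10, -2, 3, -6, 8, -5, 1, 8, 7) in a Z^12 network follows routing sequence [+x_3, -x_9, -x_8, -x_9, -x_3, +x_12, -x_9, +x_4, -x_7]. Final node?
(3, 0, 1, -9, -2, 3, -7, 7, -8, 1, 8, 8)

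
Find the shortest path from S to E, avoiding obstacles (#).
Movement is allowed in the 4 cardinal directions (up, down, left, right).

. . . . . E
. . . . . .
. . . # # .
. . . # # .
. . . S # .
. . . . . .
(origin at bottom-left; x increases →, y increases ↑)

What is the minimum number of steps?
8
(one shortest path: (3, 1) → (2, 1) → (2, 2) → (2, 3) → (2, 4) → (3, 4) → (4, 4) → (5, 4) → (5, 5))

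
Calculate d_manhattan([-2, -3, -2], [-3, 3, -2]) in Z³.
7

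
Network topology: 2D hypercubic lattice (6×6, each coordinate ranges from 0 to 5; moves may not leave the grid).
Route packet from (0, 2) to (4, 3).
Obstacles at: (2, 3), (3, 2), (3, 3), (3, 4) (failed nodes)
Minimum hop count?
7
(one shortest path: (0, 2) → (1, 2) → (2, 2) → (2, 1) → (3, 1) → (4, 1) → (4, 2) → (4, 3))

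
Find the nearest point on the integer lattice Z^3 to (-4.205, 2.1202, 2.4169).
(-4, 2, 2)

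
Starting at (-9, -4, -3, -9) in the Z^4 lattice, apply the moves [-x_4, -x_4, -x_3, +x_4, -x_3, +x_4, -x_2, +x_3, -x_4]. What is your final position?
(-9, -5, -4, -10)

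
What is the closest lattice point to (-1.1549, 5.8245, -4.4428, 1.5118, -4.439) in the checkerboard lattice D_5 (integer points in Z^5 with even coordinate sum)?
(-1, 6, -4, 1, -4)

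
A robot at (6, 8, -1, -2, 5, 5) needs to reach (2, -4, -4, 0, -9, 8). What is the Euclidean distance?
19.4422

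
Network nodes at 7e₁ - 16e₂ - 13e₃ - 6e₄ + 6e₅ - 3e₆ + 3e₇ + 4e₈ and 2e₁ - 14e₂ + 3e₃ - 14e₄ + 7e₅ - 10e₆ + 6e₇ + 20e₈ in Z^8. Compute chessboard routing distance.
16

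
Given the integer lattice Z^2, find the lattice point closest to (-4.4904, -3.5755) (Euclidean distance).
(-4, -4)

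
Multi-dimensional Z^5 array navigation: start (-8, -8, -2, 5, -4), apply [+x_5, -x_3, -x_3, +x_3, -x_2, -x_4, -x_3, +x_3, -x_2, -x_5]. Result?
(-8, -10, -3, 4, -4)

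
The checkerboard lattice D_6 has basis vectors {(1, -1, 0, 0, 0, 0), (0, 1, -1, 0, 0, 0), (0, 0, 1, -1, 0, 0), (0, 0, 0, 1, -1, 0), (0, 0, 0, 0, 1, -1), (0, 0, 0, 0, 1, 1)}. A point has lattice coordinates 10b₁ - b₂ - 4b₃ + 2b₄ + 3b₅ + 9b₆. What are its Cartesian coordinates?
(10, -11, -3, 6, 10, 6)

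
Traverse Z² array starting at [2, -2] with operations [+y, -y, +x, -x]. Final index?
(2, -2)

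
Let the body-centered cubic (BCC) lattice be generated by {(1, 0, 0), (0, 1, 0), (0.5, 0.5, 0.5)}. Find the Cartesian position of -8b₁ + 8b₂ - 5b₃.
(-10.5, 5.5, -2.5)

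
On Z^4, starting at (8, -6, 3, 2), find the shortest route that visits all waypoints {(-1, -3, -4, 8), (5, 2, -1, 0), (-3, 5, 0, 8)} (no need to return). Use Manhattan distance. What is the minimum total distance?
51
(one optimal route: (8, -6, 3, 2) → (5, 2, -1, 0) → (-3, 5, 0, 8) → (-1, -3, -4, 8))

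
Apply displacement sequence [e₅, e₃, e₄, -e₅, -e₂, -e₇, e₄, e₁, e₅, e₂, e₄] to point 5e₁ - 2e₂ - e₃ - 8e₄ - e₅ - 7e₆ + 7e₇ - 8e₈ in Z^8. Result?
(6, -2, 0, -5, 0, -7, 6, -8)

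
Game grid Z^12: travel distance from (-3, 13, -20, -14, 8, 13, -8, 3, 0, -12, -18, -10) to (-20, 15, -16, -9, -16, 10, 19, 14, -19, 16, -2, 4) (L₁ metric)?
170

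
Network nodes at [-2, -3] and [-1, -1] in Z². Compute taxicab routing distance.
3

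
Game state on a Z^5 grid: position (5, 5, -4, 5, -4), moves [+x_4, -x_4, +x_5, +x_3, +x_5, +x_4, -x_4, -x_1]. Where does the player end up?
(4, 5, -3, 5, -2)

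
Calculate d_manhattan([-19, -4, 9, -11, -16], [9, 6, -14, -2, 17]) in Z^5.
103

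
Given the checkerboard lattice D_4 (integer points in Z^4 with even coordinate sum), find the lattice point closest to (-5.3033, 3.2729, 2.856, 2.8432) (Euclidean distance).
(-5, 3, 3, 3)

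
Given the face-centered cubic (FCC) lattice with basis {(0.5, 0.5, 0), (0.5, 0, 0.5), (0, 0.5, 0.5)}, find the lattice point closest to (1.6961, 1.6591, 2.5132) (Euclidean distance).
(2, 1.5, 2.5)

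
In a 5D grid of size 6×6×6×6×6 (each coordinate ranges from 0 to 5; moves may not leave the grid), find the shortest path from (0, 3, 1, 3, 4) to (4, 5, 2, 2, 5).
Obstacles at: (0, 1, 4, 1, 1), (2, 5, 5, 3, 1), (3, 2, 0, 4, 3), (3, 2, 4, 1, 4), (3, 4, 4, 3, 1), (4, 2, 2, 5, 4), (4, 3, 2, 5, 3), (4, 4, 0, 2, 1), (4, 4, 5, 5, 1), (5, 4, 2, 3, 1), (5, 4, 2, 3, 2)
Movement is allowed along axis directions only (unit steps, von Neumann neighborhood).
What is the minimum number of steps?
9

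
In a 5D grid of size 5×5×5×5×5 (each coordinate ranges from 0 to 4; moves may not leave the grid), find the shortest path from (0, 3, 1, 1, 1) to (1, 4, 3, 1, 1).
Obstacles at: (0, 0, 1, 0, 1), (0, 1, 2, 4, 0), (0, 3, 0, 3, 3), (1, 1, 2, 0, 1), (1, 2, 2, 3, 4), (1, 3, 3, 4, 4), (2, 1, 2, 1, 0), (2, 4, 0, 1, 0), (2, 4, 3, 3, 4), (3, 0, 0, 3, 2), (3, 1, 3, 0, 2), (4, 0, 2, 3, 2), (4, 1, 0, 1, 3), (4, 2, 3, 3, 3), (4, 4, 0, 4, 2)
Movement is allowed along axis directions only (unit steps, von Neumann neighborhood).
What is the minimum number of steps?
4
(one shortest path: (0, 3, 1, 1, 1) → (1, 3, 1, 1, 1) → (1, 4, 1, 1, 1) → (1, 4, 2, 1, 1) → (1, 4, 3, 1, 1))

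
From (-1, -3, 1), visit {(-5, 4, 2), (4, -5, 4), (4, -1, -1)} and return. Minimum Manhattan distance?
48
(one optimal route: (-1, -3, 1) → (-5, 4, 2) → (4, -1, -1) → (4, -5, 4) → (-1, -3, 1))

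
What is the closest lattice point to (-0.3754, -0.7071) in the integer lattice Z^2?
(0, -1)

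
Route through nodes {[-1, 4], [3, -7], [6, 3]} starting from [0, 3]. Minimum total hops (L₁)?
23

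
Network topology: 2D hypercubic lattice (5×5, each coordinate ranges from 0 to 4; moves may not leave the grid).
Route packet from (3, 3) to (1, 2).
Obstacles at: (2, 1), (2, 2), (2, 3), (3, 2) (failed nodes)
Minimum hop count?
5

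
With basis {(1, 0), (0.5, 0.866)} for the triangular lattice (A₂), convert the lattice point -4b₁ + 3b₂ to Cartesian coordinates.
(-2.5, 2.598)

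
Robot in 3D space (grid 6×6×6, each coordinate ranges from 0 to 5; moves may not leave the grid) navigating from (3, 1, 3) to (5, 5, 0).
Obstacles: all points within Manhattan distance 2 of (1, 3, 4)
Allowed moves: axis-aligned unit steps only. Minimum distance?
9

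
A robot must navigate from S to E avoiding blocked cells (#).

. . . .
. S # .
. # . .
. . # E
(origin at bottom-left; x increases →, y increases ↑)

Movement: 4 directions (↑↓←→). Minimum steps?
6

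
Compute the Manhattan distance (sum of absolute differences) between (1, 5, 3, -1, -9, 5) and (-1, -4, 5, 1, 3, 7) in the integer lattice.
29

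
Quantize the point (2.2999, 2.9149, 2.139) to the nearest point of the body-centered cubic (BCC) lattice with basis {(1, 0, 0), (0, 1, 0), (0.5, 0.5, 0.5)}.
(2, 3, 2)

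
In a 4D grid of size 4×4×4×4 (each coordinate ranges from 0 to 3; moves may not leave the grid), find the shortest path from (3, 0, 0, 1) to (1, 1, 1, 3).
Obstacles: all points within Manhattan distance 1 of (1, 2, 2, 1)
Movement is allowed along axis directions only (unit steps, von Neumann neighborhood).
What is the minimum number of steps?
6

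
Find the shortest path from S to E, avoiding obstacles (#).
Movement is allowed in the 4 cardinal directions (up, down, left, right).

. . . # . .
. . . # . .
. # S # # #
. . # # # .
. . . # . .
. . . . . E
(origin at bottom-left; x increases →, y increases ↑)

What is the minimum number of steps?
12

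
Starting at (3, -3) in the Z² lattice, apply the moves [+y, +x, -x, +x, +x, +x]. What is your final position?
(6, -2)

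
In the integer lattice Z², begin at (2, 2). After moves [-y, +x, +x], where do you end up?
(4, 1)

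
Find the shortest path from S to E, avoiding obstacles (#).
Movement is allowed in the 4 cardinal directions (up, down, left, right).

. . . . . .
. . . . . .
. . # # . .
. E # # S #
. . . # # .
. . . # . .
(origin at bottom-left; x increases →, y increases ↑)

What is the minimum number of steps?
7
(one shortest path: (4, 2) → (4, 3) → (4, 4) → (3, 4) → (2, 4) → (1, 4) → (1, 3) → (1, 2))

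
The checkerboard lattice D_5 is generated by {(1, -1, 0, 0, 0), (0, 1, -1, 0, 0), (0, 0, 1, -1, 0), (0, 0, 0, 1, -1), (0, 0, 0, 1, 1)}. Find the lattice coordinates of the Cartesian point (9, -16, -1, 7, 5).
9b₁ - 7b₂ - 8b₃ - 3b₄ + 2b₅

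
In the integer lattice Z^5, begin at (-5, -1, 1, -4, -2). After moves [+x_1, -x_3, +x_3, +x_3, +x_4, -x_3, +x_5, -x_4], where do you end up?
(-4, -1, 1, -4, -1)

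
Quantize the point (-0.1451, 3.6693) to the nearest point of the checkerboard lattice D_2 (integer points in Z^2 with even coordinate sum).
(0, 4)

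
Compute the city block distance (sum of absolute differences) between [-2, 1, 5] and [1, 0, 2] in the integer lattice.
7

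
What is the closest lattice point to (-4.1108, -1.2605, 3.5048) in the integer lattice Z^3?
(-4, -1, 4)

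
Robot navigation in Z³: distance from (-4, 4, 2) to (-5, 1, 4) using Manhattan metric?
6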